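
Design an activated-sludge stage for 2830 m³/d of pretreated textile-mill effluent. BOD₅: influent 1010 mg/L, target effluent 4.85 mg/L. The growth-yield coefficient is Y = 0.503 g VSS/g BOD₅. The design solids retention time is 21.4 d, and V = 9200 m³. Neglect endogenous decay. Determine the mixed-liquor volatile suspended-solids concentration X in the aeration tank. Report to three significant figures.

X = Y·Q·ΔS·θ_c / V = 0.503 × 2830 × (1010 − 4.85) × 21.4 / 9200 = 3328 mg/L.

X ≈ 3330 mg/L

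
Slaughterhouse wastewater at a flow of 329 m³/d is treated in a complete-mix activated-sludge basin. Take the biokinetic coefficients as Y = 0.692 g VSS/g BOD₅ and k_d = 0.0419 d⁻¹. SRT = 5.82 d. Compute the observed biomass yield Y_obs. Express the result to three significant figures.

Y_obs ≈ 0.556 g VSS/g BOD₅

Observed yield with endogenous decay: Y_obs = Y / (1 + k_d·θ_c) = 0.692 / (1 + 0.0419 × 5.82) = 0.692 / 1.244 = 0.5563 g VSS/g BOD₅.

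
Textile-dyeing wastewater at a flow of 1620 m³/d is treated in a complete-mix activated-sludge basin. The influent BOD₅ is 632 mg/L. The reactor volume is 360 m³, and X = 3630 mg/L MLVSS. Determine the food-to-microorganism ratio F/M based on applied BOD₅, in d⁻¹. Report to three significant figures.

F/M = applied load / biomass = Q·S₀/(V·X) = 1620 × 632 / (360.0 × 3630) = 0.7835 d⁻¹.

F/M ≈ 0.783 d⁻¹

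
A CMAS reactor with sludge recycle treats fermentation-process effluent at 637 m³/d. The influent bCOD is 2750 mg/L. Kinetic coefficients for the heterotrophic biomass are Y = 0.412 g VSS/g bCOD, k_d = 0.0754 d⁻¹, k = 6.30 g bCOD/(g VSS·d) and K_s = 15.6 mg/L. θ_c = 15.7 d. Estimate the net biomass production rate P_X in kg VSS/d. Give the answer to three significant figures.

Effluent substrate depends only on kinetics and SRT: S = K_s(1 + k_d θ_c) / [θ_c(Yk − k_d) − 1] = 15.6 × (1 + 0.0754 × 15.7) / [15.7 × (0.412 × 6.30 − 0.0754) − 1] = 34.07 / 38.57 = 0.8833 mg/L.
Y_obs = Y / (1 + k_d θ_c) = 0.412 / (1 + 0.0754 × 15.7) = 0.412 / 2.184 = 0.1887.
ΔS = 2750 − 0.883 = 2749 mg/L, so the substrate removal rate is 637 × 2749/1000 = 1751 kg bCOD/d.
Biomass produced: P_X = Y_obs·Q·ΔS = 0.1887 × 1751 ≈ 330.4 kg VSS/d.

P_X ≈ 330 kg VSS/d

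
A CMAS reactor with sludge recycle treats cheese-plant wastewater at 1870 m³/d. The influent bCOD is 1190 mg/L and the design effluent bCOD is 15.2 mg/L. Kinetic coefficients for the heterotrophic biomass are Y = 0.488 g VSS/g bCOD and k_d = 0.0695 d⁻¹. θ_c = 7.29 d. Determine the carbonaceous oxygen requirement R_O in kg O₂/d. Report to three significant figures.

Correct the yield for decay: Y_obs = Y/(1 + k_d θ_c) = 0.488 / (1 + 0.0695 × 7.29) = 0.488 / 1.507 = 0.3239.
Mass of bCOD removed per day: Q(S₀ − S) = 1870 × 1175 g/m³ = 2197 kg/d.
P_X = Y_obs·Q·(S₀ − S) = 0.3239 × 2197 = 711.6 kg VSS/d.
R_O = Q·(S₀ − S) − 1.42·P_X = 2197 − 1.42 × 711.6 = 1186 kg O₂/d.

R_O ≈ 1190 kg O₂/d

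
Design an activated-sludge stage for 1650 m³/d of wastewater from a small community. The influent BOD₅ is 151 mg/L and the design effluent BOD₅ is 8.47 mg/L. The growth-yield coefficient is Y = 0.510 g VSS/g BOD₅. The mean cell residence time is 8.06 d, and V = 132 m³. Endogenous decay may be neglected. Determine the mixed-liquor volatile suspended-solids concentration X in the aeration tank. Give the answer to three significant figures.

From V·X = Y·Q·(S₀ − S)·θ_c (decay neglected): X = 0.510 × 1650 × (151 − 8.47) × 8.06 / 132 = 7324 mg/L.

X ≈ 7320 mg/L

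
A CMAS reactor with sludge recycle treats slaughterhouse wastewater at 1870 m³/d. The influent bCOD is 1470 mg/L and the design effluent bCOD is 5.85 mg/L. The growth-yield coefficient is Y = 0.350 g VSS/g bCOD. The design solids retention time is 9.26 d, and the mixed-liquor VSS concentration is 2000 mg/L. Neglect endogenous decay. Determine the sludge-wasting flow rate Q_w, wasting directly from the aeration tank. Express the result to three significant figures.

V·X = Y·Q·ΔS·θ_c gives V = 0.350 × 1870 × (1470 − 5.85) × 9.26 / 2000 = 4437 m³.
For wasting at MLVSS concentration, Q_w = V/θ_c = 4437/9.26 = 479.1 m³/d.

Q_w ≈ 479 m³/d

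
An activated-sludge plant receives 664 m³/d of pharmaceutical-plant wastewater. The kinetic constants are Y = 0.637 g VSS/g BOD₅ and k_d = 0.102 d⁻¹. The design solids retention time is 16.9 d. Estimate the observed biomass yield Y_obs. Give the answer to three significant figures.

Y_obs ≈ 0.234 g VSS/g BOD₅

The observed yield is Y_obs = Y/(1 + k_d·θ_c) = 0.637 / (1 + 0.102 × 16.9) = 0.637 / 2.724 = 0.2339 g VSS per g BOD₅ removed.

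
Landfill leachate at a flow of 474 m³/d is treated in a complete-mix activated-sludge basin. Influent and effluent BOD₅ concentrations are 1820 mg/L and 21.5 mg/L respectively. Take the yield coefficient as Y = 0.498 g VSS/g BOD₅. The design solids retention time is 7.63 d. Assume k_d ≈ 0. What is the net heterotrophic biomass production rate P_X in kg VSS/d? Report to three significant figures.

P_X ≈ 425 kg VSS/d

With endogenous decay neglected, the observed yield equals the true yield: Y_obs = Y = 0.498 g VSS/g BOD₅.
ΔS = 1820 − 21.5 = 1798 mg/L, so the substrate removal rate is 474 × 1798/1000 = 852.5 kg BOD₅/d.
Biomass produced: P_X = Y_obs·Q·ΔS = 0.4980 × 852.5 ≈ 424.5 kg VSS/d.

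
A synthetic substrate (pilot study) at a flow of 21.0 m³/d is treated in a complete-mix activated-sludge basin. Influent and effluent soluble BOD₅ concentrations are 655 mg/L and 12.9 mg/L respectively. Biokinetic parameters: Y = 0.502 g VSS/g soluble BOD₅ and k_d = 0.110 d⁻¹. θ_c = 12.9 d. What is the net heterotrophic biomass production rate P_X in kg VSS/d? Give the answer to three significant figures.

P_X ≈ 2.80 kg VSS/d

Y_obs = Y / (1 + k_d θ_c) = 0.502 / (1 + 0.110 × 12.9) = 0.502 / 2.419 = 0.2075.
Mass of soluble BOD₅ removed per day: Q(S₀ − S) = 21.0 × 642.1 g/m³ = 13.48 kg/d.
So the net sludge growth is P_X = 0.2075 × 13.48 = 2.798 kg VSS/d.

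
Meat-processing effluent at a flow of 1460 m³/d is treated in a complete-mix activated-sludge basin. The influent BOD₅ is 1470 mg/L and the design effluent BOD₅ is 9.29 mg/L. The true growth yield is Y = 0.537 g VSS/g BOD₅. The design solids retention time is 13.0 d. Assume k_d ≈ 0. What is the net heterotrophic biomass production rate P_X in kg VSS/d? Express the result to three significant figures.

No decay correction is needed, so Y_obs = Y = 0.537.
Substrate removed = Q·(S₀ − S) = 1460 m³/d × (1470 − 9.29) g/m³ = 2.13×10^6 g/d = 2133 kg/d.
Net biomass production P_X = Y_obs × Q·(S₀ − S) = 0.5370 × 2133 = 1145 kg VSS/d.

P_X ≈ 1150 kg VSS/d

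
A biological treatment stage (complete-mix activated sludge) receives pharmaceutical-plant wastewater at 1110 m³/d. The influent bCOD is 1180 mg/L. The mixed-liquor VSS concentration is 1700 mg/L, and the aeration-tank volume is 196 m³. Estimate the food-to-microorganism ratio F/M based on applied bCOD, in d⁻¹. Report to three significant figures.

F/M = Q·S₀ / (V·X) = 1110 × 1180 / (196.0 × 1700) = 3.931 g bCOD·(g VSS·d)⁻¹.

F/M ≈ 3.93 d⁻¹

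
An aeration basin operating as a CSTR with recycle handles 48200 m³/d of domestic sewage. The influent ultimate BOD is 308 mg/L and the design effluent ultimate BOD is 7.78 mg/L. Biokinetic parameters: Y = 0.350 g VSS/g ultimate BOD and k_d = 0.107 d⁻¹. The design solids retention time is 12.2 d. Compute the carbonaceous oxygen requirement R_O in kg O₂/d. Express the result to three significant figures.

R_O ≈ 11400 kg O₂/d

Correct the yield for decay: Y_obs = Y/(1 + k_d θ_c) = 0.350 / (1 + 0.107 × 12.2) = 0.350 / 2.305 = 0.1518.
Mass of ultimate BOD removed per day: Q(S₀ − S) = 48200 × 300.2 g/m³ = 14471 kg/d.
Net sludge production P_X = 0.1518 × 14471 = 2197 kg VSS/d.
R_O = Q·ΔS − 1.42 P_X = 14471 − 3120 = 11351 kg O₂/d.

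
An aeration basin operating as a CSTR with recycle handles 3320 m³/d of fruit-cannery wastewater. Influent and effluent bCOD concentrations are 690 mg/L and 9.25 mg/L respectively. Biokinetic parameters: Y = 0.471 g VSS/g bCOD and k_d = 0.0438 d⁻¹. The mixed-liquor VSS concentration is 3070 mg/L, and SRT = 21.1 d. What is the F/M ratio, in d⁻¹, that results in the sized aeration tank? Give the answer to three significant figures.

F/M ≈ 0.196 d⁻¹

From the SRT design equation V = Y Q (S₀−S) θ_c / [X (1 + k_d θ_c)] = 0.471 × 3320 × (690 − 9.25) × 21.1 / [3070 × (1 + 0.0438 × 21.1)] = 2.25×10^7 / 5907 = 3802 m³.
Food-to-microorganism ratio F/M = Q S₀ / (V X) = 3320 × 690 / (3802 × 3070) = 0.1962 d⁻¹.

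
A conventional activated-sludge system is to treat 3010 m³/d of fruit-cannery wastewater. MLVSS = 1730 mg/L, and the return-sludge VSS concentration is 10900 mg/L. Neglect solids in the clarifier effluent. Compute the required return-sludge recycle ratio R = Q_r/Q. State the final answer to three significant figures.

R ≈ 0.189

Solids balance on the clarifier gives (1+R)X = R·X_r, so R = X/(X_r − X) = 1730 / (10900 − 1730) = 0.1887.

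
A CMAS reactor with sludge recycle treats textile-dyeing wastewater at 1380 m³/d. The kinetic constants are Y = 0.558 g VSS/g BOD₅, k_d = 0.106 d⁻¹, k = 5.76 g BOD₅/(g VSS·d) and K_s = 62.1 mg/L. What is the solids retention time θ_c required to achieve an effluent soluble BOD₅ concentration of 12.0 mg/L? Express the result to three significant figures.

θ_c ≈ 2.41 d

From 1/θ_c = Y·k·S/(K_s + S) − k_d: Y·k·S/(K_s+S) = 0.558 × 5.76 × 12.0 / (62.1 + 12.0) = 0.5205 d⁻¹.
Then 1/θ_c = μ − k_d = 0.5205 − 0.106 = 0.4145 d⁻¹, giving θ_c = 2.413 d.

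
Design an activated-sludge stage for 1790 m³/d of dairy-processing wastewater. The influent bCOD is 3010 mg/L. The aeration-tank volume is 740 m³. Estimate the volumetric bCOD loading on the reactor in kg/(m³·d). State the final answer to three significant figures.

L_v ≈ 7.28 kg bCOD/(m³·d)

L_v = Q S₀ / V = 1790 × 3010 × 10⁻³ / 740.0 = 7.281 kg/(m³·d).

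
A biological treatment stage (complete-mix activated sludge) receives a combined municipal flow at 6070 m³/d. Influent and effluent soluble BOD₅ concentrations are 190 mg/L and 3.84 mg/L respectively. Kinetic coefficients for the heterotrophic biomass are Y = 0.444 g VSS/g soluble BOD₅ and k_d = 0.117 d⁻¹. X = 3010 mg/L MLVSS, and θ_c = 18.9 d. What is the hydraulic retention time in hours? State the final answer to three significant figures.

Rearranging the biomass balance for a CMAS with decay, V = Y·Q·ΔS·θ_c / [X·(1+k_d θ_c)] = 0.444 × 6070 × (190 − 3.84) × 18.9 / [3010 × (1 + 0.117 × 18.9)] = 9.48×10^6 / 9666 = 981.0 m³.
Hydraulic retention time τ = V/Q = 981.0 / 6070 = 0.1616 d = 3.879 h.

τ ≈ 3.88 h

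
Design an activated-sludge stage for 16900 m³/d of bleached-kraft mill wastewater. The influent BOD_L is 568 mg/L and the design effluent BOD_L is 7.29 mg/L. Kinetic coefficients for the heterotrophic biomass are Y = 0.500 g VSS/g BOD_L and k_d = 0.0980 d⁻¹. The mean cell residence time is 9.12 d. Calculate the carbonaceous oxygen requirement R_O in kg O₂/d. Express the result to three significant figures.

R_O ≈ 5920 kg O₂/d

The observed yield is Y_obs = Y/(1 + k_d·θ_c) = 0.500 / (1 + 0.0980 × 9.12) = 0.500 / 1.894 = 0.2640 g VSS per g BOD_L removed.
Mass of BOD_L removed per day: Q(S₀ − S) = 16900 × 560.7 g/m³ = 9476 kg/d.
P_X = Y_obs·Q·(S₀ − S) = 0.2640 × 9476 = 2502 kg VSS/d.
Carbonaceous O₂ demand = substrate oxidised − cell-mass equivalent = 9476 − 1.42 × 2502 = 5923 kg O₂/d.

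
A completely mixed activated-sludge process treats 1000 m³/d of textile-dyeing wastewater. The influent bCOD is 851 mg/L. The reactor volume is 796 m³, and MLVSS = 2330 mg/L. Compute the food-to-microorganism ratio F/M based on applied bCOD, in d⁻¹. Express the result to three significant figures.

F/M ≈ 0.459 d⁻¹

F/M = Q·S₀ / (V·X) = 1000 × 851 / (796.0 × 2330) = 0.4588 g bCOD·(g VSS·d)⁻¹.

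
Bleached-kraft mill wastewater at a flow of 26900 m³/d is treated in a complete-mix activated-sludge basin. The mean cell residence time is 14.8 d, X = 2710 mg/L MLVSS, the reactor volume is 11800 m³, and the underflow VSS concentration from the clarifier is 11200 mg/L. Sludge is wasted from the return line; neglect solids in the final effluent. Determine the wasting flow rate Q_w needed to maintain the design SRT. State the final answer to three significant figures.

Q_w ≈ 193 m³/d

θ_c = V·X/(Q_w·X_r) when wasting from the recycle, so Q_w = V·X/(θ_c·X_r) = 11800 × 2710 / (14.8 × 11200) = 192.9 m³/d.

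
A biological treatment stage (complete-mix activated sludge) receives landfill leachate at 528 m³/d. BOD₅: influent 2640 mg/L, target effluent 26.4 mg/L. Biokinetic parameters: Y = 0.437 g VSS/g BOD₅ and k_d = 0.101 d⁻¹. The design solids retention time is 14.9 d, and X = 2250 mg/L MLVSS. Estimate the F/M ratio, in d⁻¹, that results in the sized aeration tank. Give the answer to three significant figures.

F/M ≈ 0.389 d⁻¹

From the SRT design equation V = Y Q (S₀−S) θ_c / [X (1 + k_d θ_c)] = 0.437 × 528 × (2640 − 26.4) × 14.9 / [2250 × (1 + 0.101 × 14.9)] = 8.99×10^6 / 5636 = 1594 m³.
F/M = Q·S₀ / (V·X) = 528 × 2640 / (1594 × 2250) = 0.3886 g BOD₅·(g VSS·d)⁻¹.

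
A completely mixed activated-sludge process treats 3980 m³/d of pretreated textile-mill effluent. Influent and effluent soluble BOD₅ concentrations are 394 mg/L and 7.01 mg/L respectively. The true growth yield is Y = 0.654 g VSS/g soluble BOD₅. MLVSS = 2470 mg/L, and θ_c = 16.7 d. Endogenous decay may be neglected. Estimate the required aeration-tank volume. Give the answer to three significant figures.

V ≈ 6810 m³

V·X = Y·Q·ΔS·θ_c gives V = 0.654 × 3980 × (394 − 7.01) × 16.7 / 2470 = 6811 m³.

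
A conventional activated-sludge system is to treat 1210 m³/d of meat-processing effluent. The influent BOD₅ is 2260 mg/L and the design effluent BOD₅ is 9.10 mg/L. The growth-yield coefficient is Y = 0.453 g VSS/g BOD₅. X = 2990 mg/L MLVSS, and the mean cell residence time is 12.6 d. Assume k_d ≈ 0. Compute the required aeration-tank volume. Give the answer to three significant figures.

With k_d = 0 the design equation reduces to V = Y Q (S₀−S) θ_c / X = 0.453 × 1210 × (2260 − 9.10) × 12.6 / 2990 = 5199 m³.

V ≈ 5200 m³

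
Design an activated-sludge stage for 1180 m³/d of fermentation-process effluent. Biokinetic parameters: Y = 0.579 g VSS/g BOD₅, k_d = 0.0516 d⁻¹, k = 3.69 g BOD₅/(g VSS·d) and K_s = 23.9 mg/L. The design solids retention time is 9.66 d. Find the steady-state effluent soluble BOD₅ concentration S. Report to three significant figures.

Effluent substrate depends only on kinetics and SRT: S = K_s(1 + k_d θ_c) / [θ_c(Yk − k_d) − 1] = 23.9 × (1 + 0.0516 × 9.66) / [9.66 × (0.579 × 3.69 − 0.0516) − 1] = 35.81 / 19.14 = 1.871 mg/L.

S ≈ 1.87 mg/L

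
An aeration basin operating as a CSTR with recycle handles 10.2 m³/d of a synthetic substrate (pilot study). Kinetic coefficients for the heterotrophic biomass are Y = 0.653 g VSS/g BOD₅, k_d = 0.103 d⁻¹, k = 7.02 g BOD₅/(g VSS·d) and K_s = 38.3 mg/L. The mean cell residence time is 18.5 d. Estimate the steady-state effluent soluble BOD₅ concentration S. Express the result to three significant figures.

S ≈ 1.36 mg/L

For a completely mixed reactor with recycle the Lawrence–McCarty relation gives S = K_s·(1 + k_d·θ_c) / [θ_c·(Y·k − k_d) − 1] = 38.3 × (1 + 0.103 × 18.5) / [18.5 × (0.653 × 7.02 − 0.103) − 1] = 111.3 / 81.90 = 1.359 mg/L.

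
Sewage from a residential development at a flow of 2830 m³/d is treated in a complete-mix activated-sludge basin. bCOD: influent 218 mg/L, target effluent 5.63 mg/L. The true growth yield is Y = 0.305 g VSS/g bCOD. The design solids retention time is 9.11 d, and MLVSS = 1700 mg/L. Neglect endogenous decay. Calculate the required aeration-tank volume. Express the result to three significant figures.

V ≈ 982 m³

V·X = Y·Q·ΔS·θ_c gives V = 0.305 × 2830 × (218 − 5.63) × 9.11 / 1700 = 982.3 m³.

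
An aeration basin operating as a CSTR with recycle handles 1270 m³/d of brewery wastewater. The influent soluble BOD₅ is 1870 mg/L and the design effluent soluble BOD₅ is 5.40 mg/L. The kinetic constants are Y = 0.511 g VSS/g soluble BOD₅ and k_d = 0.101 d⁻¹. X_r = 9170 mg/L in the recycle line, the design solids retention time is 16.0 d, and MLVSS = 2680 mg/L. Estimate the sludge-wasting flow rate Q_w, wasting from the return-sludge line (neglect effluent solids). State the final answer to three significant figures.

Rearranging the biomass balance for a CMAS with decay, V = Y·Q·ΔS·θ_c / [X·(1+k_d θ_c)] = 0.511 × 1270 × (1870 − 5.40) × 16.0 / [2680 × (1 + 0.101 × 16.0)] = 1.94×10^7 / 7011 = 2762 m³.
θ_c = V·X/(Q_w·X_r) when wasting from the recycle, so Q_w = V·X/(θ_c·X_r) = 2762 × 2680 / (16.0 × 9170) = 50.44 m³/d.

Q_w ≈ 50.4 m³/d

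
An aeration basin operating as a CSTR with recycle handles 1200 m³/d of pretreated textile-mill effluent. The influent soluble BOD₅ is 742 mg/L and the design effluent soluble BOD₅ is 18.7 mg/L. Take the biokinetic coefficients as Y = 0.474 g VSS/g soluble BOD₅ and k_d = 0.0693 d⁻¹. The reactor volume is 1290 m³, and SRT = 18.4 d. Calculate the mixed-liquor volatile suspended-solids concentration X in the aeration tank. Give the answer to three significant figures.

From V·X·(1 + k_d·θ_c) = Y·Q·(S₀ − S)·θ_c: X = 0.474 × 1200 × (742 − 18.7) × 18.4 / [1290 × (1 + 0.0693 × 18.4)] = 2579 mg/L.

X ≈ 2580 mg/L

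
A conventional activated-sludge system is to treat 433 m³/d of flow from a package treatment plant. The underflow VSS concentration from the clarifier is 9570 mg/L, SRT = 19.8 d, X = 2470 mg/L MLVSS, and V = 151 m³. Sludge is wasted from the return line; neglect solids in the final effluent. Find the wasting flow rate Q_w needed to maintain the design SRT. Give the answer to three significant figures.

Q_w ≈ 1.97 m³/d

Q_w = (V·X)/(θ_c X_r) = 151.0 × 2470 / (19.8 × 9570) = 1.968 m³/d.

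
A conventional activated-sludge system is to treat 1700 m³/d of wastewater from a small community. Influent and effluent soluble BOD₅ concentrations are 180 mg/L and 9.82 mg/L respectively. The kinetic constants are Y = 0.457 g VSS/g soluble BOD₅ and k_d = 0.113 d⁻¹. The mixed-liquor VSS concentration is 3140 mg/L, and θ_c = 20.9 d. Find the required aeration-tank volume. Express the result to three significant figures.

Steady-state biomass mass balance: V·X·(1 + k_d·θ_c) = Y·Q·(S₀ − S)·θ_c, so V = 0.457 × 1700 × (180 − 9.82) × 20.9 / [3140 × (1 + 0.113 × 20.9)] = 2.76×10^6 / 10556 = 261.8 m³.

V ≈ 262 m³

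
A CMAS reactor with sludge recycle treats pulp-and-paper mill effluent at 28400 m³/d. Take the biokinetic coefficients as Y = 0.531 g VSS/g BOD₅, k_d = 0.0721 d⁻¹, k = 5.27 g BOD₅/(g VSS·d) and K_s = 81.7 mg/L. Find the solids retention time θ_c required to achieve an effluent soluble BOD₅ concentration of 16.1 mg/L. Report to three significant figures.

θ_c ≈ 2.57 d

Specific growth rate at S = 16.1 mg/L: μ = YkS/(K_s+S) = 0.531·5.27·16.1/(81.7+16.1) = 0.4607 d⁻¹.
1/θ_c = 0.4607 − 0.0721 = 0.3886 d⁻¹, so θ_c = 2.574 d.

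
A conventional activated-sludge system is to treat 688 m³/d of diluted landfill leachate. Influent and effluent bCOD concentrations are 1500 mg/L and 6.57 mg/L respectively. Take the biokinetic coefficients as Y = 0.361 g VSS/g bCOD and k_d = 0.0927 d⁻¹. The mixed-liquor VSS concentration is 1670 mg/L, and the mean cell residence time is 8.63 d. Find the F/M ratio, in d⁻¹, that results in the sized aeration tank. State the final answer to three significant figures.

Rearranging the biomass balance for a CMAS with decay, V = Y·Q·ΔS·θ_c / [X·(1+k_d θ_c)] = 0.361 × 688 × (1500 − 6.57) × 8.63 / [1670 × (1 + 0.0927 × 8.63)] = 3.2×10^6 / 3006 = 1065 m³.
F/M = applied load / biomass = Q·S₀/(V·X) = 688 × 1500 / (1065 × 1670) = 0.5803 d⁻¹.

F/M ≈ 0.580 d⁻¹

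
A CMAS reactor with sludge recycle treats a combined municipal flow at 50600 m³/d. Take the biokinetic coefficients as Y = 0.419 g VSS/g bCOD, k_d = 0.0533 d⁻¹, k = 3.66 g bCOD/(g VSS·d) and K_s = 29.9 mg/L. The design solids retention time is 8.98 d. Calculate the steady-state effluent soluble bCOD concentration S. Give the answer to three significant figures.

Effluent substrate depends only on kinetics and SRT: S = K_s(1 + k_d θ_c) / [θ_c(Yk − k_d) − 1] = 29.9 × (1 + 0.0533 × 8.98) / [8.98 × (0.419 × 3.66 − 0.0533) − 1] = 44.21 / 12.29 = 3.597 mg/L.

S ≈ 3.60 mg/L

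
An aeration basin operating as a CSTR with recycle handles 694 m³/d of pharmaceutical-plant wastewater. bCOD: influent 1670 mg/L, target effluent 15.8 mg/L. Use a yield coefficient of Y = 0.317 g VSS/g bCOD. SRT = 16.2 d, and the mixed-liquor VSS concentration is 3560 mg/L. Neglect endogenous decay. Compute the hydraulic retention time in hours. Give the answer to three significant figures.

Biomass mass balance (decay neglected): V·X = Y·Q·(S₀ − S)·θ_c, so V = 0.317 × 694 × (1670 − 15.8) × 16.2 / 3560 = 1656 m³.
τ = V/Q = 1656/694 = 2.386 d, or 57.27 h.

τ ≈ 57.3 h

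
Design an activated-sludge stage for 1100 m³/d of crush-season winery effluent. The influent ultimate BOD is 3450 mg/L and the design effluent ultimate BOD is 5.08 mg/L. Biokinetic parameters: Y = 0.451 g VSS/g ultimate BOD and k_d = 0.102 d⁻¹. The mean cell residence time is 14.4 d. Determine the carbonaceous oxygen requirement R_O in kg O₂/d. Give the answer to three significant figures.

Correct the yield for decay: Y_obs = Y/(1 + k_d θ_c) = 0.451 / (1 + 0.102 × 14.4) = 0.451 / 2.469 = 0.1827.
Q·(S₀ − S) = 1100 × (3450 − 5.08) × 10⁻³ = 3789 kg/d removed.
Net sludge production P_X = 0.1827 × 3789 = 692.2 kg VSS/d.
R_O = Q·ΔS − 1.42 P_X = 3789 − 983.0 = 2806 kg O₂/d.

R_O ≈ 2810 kg O₂/d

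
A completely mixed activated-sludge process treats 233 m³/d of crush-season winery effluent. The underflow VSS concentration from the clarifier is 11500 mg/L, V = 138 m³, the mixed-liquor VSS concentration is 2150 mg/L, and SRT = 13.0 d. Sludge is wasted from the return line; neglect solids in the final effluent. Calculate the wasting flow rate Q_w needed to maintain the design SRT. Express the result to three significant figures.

Q_w ≈ 1.98 m³/d

Wasting from the return line (neglecting effluent solids): Q_w = V·X / (θ_c·X_r) = 138.0 × 2150 / (13.0 × 11500) = 1.985 m³/d.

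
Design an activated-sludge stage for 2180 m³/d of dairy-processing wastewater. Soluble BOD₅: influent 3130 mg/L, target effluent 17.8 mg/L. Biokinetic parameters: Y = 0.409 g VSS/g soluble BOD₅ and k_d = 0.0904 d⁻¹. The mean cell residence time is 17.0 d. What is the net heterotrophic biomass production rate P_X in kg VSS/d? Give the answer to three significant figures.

The observed yield is Y_obs = Y/(1 + k_d·θ_c) = 0.409 / (1 + 0.0904 × 17.0) = 0.409 / 2.537 = 0.1612 g VSS per g soluble BOD₅ removed.
ΔS = 3130 − 17.8 = 3112 mg/L, so the substrate removal rate is 2180 × 3112/1000 = 6785 kg soluble BOD₅/d.
Net biomass production P_X = Y_obs × Q·(S₀ − S) = 0.1612 × 6785 = 1094 kg VSS/d.

P_X ≈ 1090 kg VSS/d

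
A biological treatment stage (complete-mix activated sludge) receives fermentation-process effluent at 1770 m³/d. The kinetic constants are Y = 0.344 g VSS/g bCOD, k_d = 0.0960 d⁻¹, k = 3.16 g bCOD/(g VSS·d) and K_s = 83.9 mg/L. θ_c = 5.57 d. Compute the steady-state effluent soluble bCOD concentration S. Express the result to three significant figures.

From the Monod/SRT balance for a CMAS, S = K_s·(1+k_d θ_c)/[θ_c·(Y k − k_d) − 1] = 83.9 × (1 + 0.0960 × 5.57) / [5.57 × (0.344 × 3.16 − 0.0960) − 1] = 128.8 / 4.520 = 28.49 mg/L.

S ≈ 28.5 mg/L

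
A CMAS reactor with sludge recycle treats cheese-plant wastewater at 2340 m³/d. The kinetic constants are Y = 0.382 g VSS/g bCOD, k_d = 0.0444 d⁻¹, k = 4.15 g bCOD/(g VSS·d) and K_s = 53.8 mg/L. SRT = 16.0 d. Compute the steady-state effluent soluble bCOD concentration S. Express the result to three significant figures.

S ≈ 3.89 mg/L

From the Monod/SRT balance for a CMAS, S = K_s·(1+k_d θ_c)/[θ_c·(Y k − k_d) − 1] = 53.8 × (1 + 0.0444 × 16.0) / [16.0 × (0.382 × 4.15 − 0.0444) − 1] = 92.02 / 23.65 = 3.890 mg/L.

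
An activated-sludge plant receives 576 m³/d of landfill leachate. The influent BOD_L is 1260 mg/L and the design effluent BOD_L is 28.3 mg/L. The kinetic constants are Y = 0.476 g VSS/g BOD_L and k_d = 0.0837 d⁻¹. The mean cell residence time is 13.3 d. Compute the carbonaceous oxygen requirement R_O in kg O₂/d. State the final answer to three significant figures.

R_O ≈ 483 kg O₂/d

The observed yield is Y_obs = Y/(1 + k_d·θ_c) = 0.476 / (1 + 0.0837 × 13.3) = 0.476 / 2.113 = 0.2252 g VSS per g BOD_L removed.
ΔS = 1260 − 28.3 = 1232 mg/L, so the substrate removal rate is 576 × 1232/1000 = 709.5 kg BOD_L/d.
Biomass synthesised: P_X = Y_obs × 709.5 = 159.8 kg VSS/d.
Carbonaceous O₂ demand = substrate oxidised − cell-mass equivalent = 709.5 − 1.42 × 159.8 = 482.5 kg O₂/d.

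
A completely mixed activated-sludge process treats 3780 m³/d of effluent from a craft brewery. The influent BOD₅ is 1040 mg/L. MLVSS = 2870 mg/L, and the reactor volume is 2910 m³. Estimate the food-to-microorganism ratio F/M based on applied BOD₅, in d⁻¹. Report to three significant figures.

F/M = Q·S₀ / (V·X) = 3780 × 1040 / (2910 × 2870) = 0.4707 g BOD₅·(g VSS·d)⁻¹.

F/M ≈ 0.471 d⁻¹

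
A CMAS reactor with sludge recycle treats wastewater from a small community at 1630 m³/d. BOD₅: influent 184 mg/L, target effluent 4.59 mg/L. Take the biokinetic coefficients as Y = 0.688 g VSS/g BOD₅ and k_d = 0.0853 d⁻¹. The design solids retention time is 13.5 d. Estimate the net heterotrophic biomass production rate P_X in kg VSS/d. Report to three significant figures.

Correct the yield for decay: Y_obs = Y/(1 + k_d θ_c) = 0.688 / (1 + 0.0853 × 13.5) = 0.688 / 2.152 = 0.3198.
Substrate removed = Q·(S₀ − S) = 1630 m³/d × (184 − 4.59) g/m³ = 2.92×10^5 g/d = 292.4 kg/d.
So the net sludge growth is P_X = 0.3198 × 292.4 = 93.51 kg VSS/d.

P_X ≈ 93.5 kg VSS/d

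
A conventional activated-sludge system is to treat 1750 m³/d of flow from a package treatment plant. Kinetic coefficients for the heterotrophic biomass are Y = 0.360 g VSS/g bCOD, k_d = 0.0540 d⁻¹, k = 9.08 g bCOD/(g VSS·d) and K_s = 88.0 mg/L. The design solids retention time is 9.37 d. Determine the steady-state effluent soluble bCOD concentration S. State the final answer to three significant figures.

S ≈ 4.55 mg/L

For a completely mixed reactor with recycle the Lawrence–McCarty relation gives S = K_s·(1 + k_d·θ_c) / [θ_c·(Y·k − k_d) − 1] = 88.0 × (1 + 0.0540 × 9.37) / [9.37 × (0.360 × 9.08 − 0.0540) − 1] = 132.5 / 29.12 = 4.551 mg/L.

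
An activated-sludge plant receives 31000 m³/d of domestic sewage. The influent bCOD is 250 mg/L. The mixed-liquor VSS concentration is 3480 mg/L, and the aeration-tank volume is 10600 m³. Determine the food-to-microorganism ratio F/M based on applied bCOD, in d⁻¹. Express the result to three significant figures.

F/M = Q·S₀ / (V·X) = 31000 × 250 / (10600 × 3480) = 0.2101 g bCOD·(g VSS·d)⁻¹.

F/M ≈ 0.210 d⁻¹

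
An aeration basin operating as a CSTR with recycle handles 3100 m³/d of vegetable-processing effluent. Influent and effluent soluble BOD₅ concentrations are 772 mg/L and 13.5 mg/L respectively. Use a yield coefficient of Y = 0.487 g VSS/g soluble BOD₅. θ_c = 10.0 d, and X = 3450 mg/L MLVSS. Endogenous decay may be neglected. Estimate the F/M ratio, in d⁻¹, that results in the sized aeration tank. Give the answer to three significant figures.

V·X = Y·Q·ΔS·θ_c gives V = 0.487 × 3100 × (772 − 13.5) × 10.0 / 3450 = 3319 m³.
Food-to-microorganism ratio F/M = Q S₀ / (V X) = 3100 × 772 / (3319 × 3450) = 0.2090 d⁻¹.

F/M ≈ 0.209 d⁻¹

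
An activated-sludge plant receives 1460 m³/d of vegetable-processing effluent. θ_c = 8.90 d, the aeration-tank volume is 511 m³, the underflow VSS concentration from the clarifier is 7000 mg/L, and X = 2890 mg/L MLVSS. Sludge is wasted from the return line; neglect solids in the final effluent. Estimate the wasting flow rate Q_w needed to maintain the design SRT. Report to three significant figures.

Wasting from the return line (neglecting effluent solids): Q_w = V·X / (θ_c·X_r) = 511.0 × 2890 / (8.90 × 7000) = 23.70 m³/d.

Q_w ≈ 23.7 m³/d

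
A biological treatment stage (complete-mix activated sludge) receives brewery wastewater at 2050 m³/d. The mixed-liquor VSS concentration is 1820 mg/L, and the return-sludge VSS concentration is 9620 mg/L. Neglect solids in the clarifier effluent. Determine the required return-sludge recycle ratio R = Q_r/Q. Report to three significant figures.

R ≈ 0.233

R = Q_r/Q = X/(X_r − X) = 1820 / (9620 − 1820) = 0.2333.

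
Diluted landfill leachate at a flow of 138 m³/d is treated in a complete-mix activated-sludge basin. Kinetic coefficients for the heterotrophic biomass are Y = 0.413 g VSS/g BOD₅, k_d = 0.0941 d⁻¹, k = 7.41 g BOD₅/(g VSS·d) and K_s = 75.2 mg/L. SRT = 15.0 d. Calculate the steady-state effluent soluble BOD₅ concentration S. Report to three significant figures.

S ≈ 4.17 mg/L

From the Monod/SRT balance for a CMAS, S = K_s·(1+k_d θ_c)/[θ_c·(Y k − k_d) − 1] = 75.2 × (1 + 0.0941 × 15.0) / [15.0 × (0.413 × 7.41 − 0.0941) − 1] = 181.3 / 43.49 = 4.169 mg/L.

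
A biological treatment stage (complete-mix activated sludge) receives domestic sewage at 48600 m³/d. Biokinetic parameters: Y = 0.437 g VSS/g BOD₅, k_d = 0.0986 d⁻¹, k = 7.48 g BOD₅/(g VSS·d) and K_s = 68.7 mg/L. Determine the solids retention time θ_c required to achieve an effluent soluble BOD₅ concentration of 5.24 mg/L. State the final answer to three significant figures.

θ_c ≈ 7.52 d

From 1/θ_c = Y·k·S/(K_s + S) − k_d: Y·k·S/(K_s+S) = 0.437 × 7.48 × 5.24 / (68.7 + 5.24) = 0.2317 d⁻¹.
1/θ_c = 0.2317 − 0.0986 = 0.1331 d⁻¹, so θ_c = 7.516 d.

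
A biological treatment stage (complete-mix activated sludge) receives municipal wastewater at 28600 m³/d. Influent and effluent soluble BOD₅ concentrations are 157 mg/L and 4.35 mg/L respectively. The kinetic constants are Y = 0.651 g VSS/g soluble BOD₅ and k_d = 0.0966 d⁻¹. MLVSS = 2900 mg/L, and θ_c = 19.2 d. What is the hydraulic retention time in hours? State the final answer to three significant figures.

From the SRT design equation V = Y Q (S₀−S) θ_c / [X (1 + k_d θ_c)] = 0.651 × 28600 × (157 − 4.35) × 19.2 / [2900 × (1 + 0.0966 × 19.2)] = 5.46×10^7 / 8279 = 6591 m³.
HRT = V/Q = 6591 m³ / 28600 m³·d⁻¹ = 0.2305 d × 24 = 5.531 h.

τ ≈ 5.53 h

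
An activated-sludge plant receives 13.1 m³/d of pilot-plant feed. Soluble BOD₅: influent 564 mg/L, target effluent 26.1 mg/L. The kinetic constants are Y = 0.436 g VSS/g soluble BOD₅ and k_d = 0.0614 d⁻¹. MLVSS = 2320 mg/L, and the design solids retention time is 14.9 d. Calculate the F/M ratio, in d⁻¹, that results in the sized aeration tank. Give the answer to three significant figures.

Steady-state biomass mass balance: V·X·(1 + k_d·θ_c) = Y·Q·(S₀ − S)·θ_c, so V = 0.436 × 13.1 × (564 − 26.1) × 14.9 / [2320 × (1 + 0.0614 × 14.9)] = 4.58×10^4 / 4442 = 10.30 m³.
F/M = Q·S₀ / (V·X) = 13.1 × 564 / (10.30 × 2320) = 0.3091 g soluble BOD₅·(g VSS·d)⁻¹.

F/M ≈ 0.309 d⁻¹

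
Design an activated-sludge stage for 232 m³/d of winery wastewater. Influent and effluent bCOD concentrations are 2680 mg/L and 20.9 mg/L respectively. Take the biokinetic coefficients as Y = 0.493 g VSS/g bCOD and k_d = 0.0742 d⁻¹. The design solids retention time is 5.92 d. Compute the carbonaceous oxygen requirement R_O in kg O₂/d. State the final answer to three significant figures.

Y_obs = Y / (1 + k_d θ_c) = 0.493 / (1 + 0.0742 × 5.92) = 0.493 / 1.439 = 0.3425.
Mass of bCOD removed per day: Q(S₀ − S) = 232 × 2659 g/m³ = 616.9 kg/d.
Biomass synthesised: P_X = Y_obs × 616.9 = 211.3 kg VSS/d.
Carbonaceous O₂ demand = substrate oxidised − cell-mass equivalent = 616.9 − 1.42 × 211.3 = 316.8 kg O₂/d.

R_O ≈ 317 kg O₂/d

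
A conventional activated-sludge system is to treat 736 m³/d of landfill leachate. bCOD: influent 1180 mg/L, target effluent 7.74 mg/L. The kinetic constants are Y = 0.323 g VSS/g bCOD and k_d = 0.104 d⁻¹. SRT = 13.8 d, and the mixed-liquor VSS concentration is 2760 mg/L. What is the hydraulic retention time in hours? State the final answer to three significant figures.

τ ≈ 18.7 h

Steady-state biomass mass balance: V·X·(1 + k_d·θ_c) = Y·Q·(S₀ − S)·θ_c, so V = 0.323 × 736 × (1180 − 7.74) × 13.8 / [2760 × (1 + 0.104 × 13.8)] = 3.85×10^6 / 6721 = 572.2 m³.
HRT = V/Q = 572.2 m³ / 736 m³·d⁻¹ = 0.7774 d × 24 = 18.66 h.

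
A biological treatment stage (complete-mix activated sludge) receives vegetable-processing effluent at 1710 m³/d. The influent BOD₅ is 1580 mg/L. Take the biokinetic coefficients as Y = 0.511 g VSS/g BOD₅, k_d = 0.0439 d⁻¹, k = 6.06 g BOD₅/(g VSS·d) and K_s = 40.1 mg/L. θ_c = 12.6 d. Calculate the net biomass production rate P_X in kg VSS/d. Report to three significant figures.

P_X ≈ 888 kg VSS/d

From the Monod/SRT balance for a CMAS, S = K_s·(1+k_d θ_c)/[θ_c·(Y k − k_d) − 1] = 40.1 × (1 + 0.0439 × 12.6) / [12.6 × (0.511 × 6.06 − 0.0439) − 1] = 62.28 / 37.46 = 1.662 mg/L.
Y_obs = Y / (1 + k_d θ_c) = 0.511 / (1 + 0.0439 × 12.6) = 0.511 / 1.553 = 0.3290.
Q·(S₀ − S) = 1710 × (1580 − 1.66) × 10⁻³ = 2699 kg/d removed.
P_X = Y_obs · Q(S₀ − S) = 0.3290 × 2699 = 888.0 kg VSS/d.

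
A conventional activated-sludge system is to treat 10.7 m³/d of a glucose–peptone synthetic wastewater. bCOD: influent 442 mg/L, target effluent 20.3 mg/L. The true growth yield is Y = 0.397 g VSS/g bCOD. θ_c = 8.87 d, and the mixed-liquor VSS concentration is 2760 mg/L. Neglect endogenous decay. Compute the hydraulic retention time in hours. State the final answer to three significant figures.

τ ≈ 12.9 h

With k_d = 0 the design equation reduces to V = Y Q (S₀−S) θ_c / X = 0.397 × 10.7 × (442 − 20.3) × 8.87 / 2760 = 5.757 m³.
τ = V/Q = 5.757/10.7 = 0.5380 d, or 12.91 h.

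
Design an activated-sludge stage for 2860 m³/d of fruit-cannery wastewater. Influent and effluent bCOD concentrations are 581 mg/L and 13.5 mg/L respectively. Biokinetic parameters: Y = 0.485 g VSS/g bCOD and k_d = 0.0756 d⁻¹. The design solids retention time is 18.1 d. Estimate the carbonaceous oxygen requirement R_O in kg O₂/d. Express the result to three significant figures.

R_O ≈ 1150 kg O₂/d

The observed yield is Y_obs = Y/(1 + k_d·θ_c) = 0.485 / (1 + 0.0756 × 18.1) = 0.485 / 2.368 = 0.2048 g VSS per g bCOD removed.
ΔS = 581 − 13.5 = 567.5 mg/L, so the substrate removal rate is 2860 × 567.5/1000 = 1623 kg bCOD/d.
P_X = Y_obs·Q·(S₀ − S) = 0.2048 × 1623 = 332.4 kg VSS/d.
R_O = Q·(S₀ − S) − 1.42·P_X = 1623 − 1.42 × 332.4 = 1151 kg O₂/d.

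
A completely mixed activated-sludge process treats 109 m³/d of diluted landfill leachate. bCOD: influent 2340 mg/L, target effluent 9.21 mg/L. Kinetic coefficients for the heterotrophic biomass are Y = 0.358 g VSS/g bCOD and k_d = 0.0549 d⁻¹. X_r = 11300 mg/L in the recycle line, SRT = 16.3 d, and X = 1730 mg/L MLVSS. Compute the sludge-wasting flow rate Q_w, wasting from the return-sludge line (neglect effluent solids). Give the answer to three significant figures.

Q_w ≈ 4.25 m³/d

Steady-state biomass mass balance: V·X·(1 + k_d·θ_c) = Y·Q·(S₀ − S)·θ_c, so V = 0.358 × 109 × (2340 − 9.21) × 16.3 / [1730 × (1 + 0.0549 × 16.3)] = 1.48×10^6 / 3278 = 452.2 m³.
Q_w = (V·X)/(θ_c X_r) = 452.2 × 1730 / (16.3 × 11300) = 4.248 m³/d.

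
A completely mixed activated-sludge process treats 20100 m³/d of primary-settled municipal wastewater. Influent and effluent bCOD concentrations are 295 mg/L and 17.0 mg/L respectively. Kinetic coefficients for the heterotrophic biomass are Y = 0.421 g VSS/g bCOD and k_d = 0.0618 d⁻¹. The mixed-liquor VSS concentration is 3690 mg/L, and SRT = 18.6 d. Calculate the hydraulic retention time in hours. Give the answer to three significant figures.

Rearranging the biomass balance for a CMAS with decay, V = Y·Q·ΔS·θ_c / [X·(1+k_d θ_c)] = 0.421 × 20100 × (295 − 17.0) × 18.6 / [3690 × (1 + 0.0618 × 18.6)] = 4.38×10^7 / 7932 = 5517 m³.
HRT = V/Q = 5517 m³ / 20100 m³·d⁻¹ = 0.2745 d × 24 = 6.587 h.

τ ≈ 6.59 h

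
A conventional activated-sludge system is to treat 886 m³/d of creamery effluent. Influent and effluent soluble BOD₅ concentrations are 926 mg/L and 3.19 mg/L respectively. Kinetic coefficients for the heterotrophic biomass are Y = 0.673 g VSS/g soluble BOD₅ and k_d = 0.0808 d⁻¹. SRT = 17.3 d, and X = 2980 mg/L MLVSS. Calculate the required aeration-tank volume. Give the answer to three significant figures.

Rearranging the biomass balance for a CMAS with decay, V = Y·Q·ΔS·θ_c / [X·(1+k_d θ_c)] = 0.673 × 886 × (926 − 3.19) × 17.3 / [2980 × (1 + 0.0808 × 17.3)] = 9.52×10^6 / 7146 = 1332 m³.

V ≈ 1330 m³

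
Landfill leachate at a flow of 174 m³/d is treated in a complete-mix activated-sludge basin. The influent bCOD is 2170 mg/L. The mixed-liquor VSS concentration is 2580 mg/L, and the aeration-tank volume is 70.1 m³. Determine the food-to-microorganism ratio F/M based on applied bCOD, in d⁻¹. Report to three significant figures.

F/M = applied load / biomass = Q·S₀/(V·X) = 174 × 2170 / (70.10 × 2580) = 2.088 d⁻¹.

F/M ≈ 2.09 d⁻¹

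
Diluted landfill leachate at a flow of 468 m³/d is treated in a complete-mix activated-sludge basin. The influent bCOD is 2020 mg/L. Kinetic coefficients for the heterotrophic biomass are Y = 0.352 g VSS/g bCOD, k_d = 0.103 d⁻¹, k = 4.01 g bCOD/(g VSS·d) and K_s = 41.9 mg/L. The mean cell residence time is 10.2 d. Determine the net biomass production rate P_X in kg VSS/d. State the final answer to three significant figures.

For a completely mixed reactor with recycle the Lawrence–McCarty relation gives S = K_s·(1 + k_d·θ_c) / [θ_c·(Y·k − k_d) − 1] = 41.9 × (1 + 0.103 × 10.2) / [10.2 × (0.352 × 4.01 − 0.103) − 1] = 85.92 / 12.35 = 6.959 mg/L.
The observed yield is Y_obs = Y/(1 + k_d·θ_c) = 0.352 / (1 + 0.103 × 10.2) = 0.352 / 2.051 = 0.1717 g VSS per g bCOD removed.
Substrate removed = Q·(S₀ − S) = 468 m³/d × (2020 − 6.96) g/m³ = 9.42×10^5 g/d = 942.1 kg/d.
Net biomass production P_X = Y_obs × Q·(S₀ − S) = 0.1717 × 942.1 = 161.7 kg VSS/d.

P_X ≈ 162 kg VSS/d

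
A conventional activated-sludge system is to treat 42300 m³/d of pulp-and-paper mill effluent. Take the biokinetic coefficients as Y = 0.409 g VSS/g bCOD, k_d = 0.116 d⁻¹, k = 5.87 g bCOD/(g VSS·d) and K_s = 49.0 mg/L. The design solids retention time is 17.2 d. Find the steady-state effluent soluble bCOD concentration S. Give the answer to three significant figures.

Effluent substrate depends only on kinetics and SRT: S = K_s(1 + k_d θ_c) / [θ_c(Yk − k_d) − 1] = 49.0 × (1 + 0.116 × 17.2) / [17.2 × (0.409 × 5.87 − 0.116) − 1] = 146.8 / 38.30 = 3.832 mg/L.

S ≈ 3.83 mg/L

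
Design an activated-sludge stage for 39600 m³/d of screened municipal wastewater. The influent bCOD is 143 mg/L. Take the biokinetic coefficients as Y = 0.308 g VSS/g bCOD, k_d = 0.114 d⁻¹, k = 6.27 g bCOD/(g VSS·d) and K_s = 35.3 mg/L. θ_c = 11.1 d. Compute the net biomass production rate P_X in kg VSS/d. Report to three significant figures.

P_X ≈ 747 kg VSS/d

For a completely mixed reactor with recycle the Lawrence–McCarty relation gives S = K_s·(1 + k_d·θ_c) / [θ_c·(Y·k − k_d) − 1] = 35.3 × (1 + 0.114 × 11.1) / [11.1 × (0.308 × 6.27 − 0.114) − 1] = 79.97 / 19.17 = 4.171 mg/L.
Observed yield with endogenous decay: Y_obs = Y / (1 + k_d·θ_c) = 0.308 / (1 + 0.114 × 11.1) = 0.308 / 2.265 = 0.1360 g VSS/g bCOD.
Substrate removed = Q·(S₀ − S) = 39600 m³/d × (143 − 4.17) g/m³ = 5.5×10^6 g/d = 5498 kg/d.
P_X = Y_obs · Q(S₀ − S) = 0.1360 × 5498 = 747.5 kg VSS/d.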